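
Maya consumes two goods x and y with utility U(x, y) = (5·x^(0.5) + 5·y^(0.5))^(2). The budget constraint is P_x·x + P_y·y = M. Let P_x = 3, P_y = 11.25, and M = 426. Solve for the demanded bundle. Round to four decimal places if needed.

x* = 112.1053, y* = 7.9719

From the CES first-order condition, (y/x)^(0.5) = P_x/P_y.
Solve for the ratio: y/x = [P_x/P_y]^(2).
With the ratio pinned down, the budget gives x* = M/(P_x + P_y·(y/x)) and y* = (y/x)·x*.
Numerically y/x = 0.071111, so x* = 426/(3 + 11.25·0.071111) = 112.1053 and y* = 0.071111·112.1053 = 7.9719.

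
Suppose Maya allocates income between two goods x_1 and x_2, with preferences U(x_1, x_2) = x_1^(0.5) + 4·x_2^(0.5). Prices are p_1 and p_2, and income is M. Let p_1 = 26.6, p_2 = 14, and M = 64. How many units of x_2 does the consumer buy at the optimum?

Substitute x_2 = (x_2/x_1)·x_1 into the budget: x_1* = M/(p_1 + p_2·(x_2/x_1)).
Numerically x_2/x_1 = 57.76, so x_1* = 64/(26.6 + 14·57.76) = 0.0766 and x_2* = 57.76·0.0766 = 4.4258.

x_2* = 4.4258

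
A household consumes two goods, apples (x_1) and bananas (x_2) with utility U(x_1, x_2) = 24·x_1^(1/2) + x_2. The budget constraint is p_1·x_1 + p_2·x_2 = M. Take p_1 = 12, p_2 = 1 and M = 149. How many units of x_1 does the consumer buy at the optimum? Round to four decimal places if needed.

Thus x_1* = (12·p_2/p_1)² — independent of M — with the rest of income spent on x_2.
Plugging in: x_1* = (12·1/12)² = 1.

x_1* = 1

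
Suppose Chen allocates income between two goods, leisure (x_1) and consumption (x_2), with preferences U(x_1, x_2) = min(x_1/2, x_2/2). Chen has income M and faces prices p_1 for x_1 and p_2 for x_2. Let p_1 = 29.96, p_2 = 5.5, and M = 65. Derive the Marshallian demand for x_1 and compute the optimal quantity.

Leontief preferences: the optimum is at the kink where x_1/2 = x_2/2, i.e. x_2 = x_1.
Budget: p_1·x_1 + p_2·x_1 = M, so (2·p_1 + 2·p_2)·x_1 = 2·M.
Demand: x_1*(p_1,p_2,M) = 2·M/(2·p_1 + 2·p_2), x_2* = 2·M/(2·p_1 + 2·p_2).
Here 2·29.96 + 2·5.5 = 70.92, giving x_1* = 1.8331.

x_1* = 1.8331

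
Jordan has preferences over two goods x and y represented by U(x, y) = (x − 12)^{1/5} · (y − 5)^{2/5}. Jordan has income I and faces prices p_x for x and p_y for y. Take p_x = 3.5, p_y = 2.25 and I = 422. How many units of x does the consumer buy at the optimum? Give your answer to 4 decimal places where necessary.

x* = 47.119

This is Cobb-Douglas in (x−12, y−5): tangency gives 0.2·p_y·(y−5) = 0.4·p_x·(x−12).
After buying the subsistence bundle (12, 5), a share 1/3 of the remaining income goes to x: x* = 12 + 1/3·(I − 12p_x − 5p_y)/p_x.
Discretionary income = 422 − 12·3.5 − 5·2.25 = 368.75; x* = 12 + 1/3·368.75/3.5 = 47.119.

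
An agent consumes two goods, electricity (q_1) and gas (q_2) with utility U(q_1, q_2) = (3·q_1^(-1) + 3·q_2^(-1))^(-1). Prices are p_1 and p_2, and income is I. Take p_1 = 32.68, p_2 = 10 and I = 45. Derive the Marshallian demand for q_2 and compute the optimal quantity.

MU_q_1 ∝ 3·q_1^(-2), MU_q_2 ∝ 3·q_2^(-2), so MRS = (q_2/q_1)^(2) = p_1/p_2.
Hence q_2/q_1 = (p_1/p_2)^(1/(2)), i.e. raised to the 0.5 power.
Substitute q_2 = (q_2/q_1)·q_1 into the budget: q_1* = I/(p_1 + p_2·(q_2/q_1)).
Numerically q_2/q_1 = 1.807761, so q_1* = 45/(32.68 + 10·1.807761) = 0.8866 and q_2* = 1.807761·0.8866 = 1.6027.

q_2* = 1.6027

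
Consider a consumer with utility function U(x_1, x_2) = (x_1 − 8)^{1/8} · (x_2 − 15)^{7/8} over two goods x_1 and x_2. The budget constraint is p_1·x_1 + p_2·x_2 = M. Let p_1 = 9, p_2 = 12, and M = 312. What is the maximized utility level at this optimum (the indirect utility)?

MRS = (1/7)·(x_2−15)/(x_1−8). Tangency with p_1/p_2 gives x_2−15 = 7·(p_1/p_2)·(x_1−8).
After buying the subsistence bundle (8, 15), a share 0.125 of the remaining income goes to x_1: x_1* = 8 + 0.125·(M − 8p_1 − 15p_2)/p_1.
Discretionary income = 312 − 8·9 − 15·12 = 60; x_1* = 8 + 0.125·60/9 = 8.8333; x_2* = 15 + 0.875·60/12 = 19.375.
Utility at the optimum: U(8.8333, 19.375) = 3.556.

V = 3.556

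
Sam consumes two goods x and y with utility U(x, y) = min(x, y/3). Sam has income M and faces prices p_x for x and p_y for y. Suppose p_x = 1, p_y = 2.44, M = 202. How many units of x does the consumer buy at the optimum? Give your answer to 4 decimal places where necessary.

Demand: x*(p_x,p_y,M) = M/(p_x + 3·p_y), y* = 3·M/(p_x + 3·p_y).
Here 1 + 3·2.44 = 8.32, giving x* = 24.2788.

x* = 24.2788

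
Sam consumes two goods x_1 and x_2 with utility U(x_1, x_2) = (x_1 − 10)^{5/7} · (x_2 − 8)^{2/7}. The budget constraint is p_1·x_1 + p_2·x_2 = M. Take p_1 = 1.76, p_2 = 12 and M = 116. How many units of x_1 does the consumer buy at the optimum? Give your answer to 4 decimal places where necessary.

MRS = (5/2)·(x_2−8)/(x_1−10). Tangency with p_1/p_2 gives x_2−8 = (2/5)·(p_1/p_2)·(x_1−10).
After buying the subsistence bundle (10, 8), a share 5/7 of the remaining income goes to x_1: x_1* = 10 + 5/7·(M − 10p_1 − 8p_2)/p_1.
Discretionary income = 116 − 10·1.76 − 8·12 = 2.4; x_1* = 10 + 5/7·2.4/1.76 = 10.974.

x_1* = 10.974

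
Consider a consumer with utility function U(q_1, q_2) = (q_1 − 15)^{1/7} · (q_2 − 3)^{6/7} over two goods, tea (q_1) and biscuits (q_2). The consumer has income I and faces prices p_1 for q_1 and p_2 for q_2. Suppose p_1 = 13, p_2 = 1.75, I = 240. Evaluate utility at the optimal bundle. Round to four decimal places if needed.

V = 11.3181

Let q_1' = q_1−15, q_2' = q_2−3. MRS = (1/6)·q_2'/q_1' = p_1/p_2.
Substituting into the budget: q_1* = 15 + 1/7·(I − 15·p_1 − 3·p_2)/p_1, and q_2* = 3 + 6/7·(…)/p_2.
Discretionary income = 240 − 15·13 − 3·1.75 = 39.75; q_1* = 15 + 1/7·39.75/13 = 15.4368; q_2* = 3 + 6/7·39.75/1.75 = 22.4694.
Utility at the optimum: U(15.4368, 22.4694) = 11.3181.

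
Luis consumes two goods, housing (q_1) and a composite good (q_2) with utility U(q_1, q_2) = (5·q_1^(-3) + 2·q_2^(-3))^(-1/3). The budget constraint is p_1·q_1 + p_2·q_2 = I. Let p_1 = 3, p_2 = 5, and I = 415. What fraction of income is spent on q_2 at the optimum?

MU_q_1 ∝ 5·q_1^(-4), MU_q_2 ∝ 2·q_2^(-4), so MRS = (5/2)·(q_2/q_1)^(4) = p_1/p_2.
Hence q_2/q_1 = ((2/5)·p_1/p_2)^(1/(4)), i.e. raised to the 0.25 power.
With the ratio pinned down, the budget gives q_1* = I/(p_1 + p_2·(q_2/q_1)) and q_2* = (q_2/q_1)·q_1*.
Numerically q_2/q_1 = 0.699927, so q_1* = 415/(3 + 5·0.699927) = 63.8497 and q_2* = 0.699927·63.8497 = 44.6902.
Expenditure on q_2: 5·44.6902 = 223.4508; share = 0.5384.

share on q_2 = 0.5384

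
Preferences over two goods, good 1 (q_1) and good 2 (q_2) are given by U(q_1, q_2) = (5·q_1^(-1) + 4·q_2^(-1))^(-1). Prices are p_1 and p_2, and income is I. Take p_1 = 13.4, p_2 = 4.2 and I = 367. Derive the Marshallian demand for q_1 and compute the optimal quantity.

MRS = MU_q_1/MU_q_2 = (5/4)·(q_2/q_1)^(2). Set equal to p_1/p_2.
Hence q_2/q_1 = ((4/5)·p_1/p_2)^(1/(2)), i.e. raised to the 0.5 power.
Substitute q_2 = (q_2/q_1)·q_1 into the budget: q_1* = I/(p_1 + p_2·(q_2/q_1)).
Numerically q_2/q_1 = 1.597617, so q_1* = 367/(13.4 + 4.2·1.597617) = 18.2496.

q_1* = 18.2496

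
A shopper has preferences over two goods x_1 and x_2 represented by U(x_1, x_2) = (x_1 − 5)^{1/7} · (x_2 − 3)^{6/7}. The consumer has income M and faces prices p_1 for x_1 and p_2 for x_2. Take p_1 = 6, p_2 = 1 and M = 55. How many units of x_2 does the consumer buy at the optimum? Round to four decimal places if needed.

x_2* = 21.8571

This is Cobb-Douglas in (x_1−5, x_2−3): tangency gives 1/7·p_2·(x_2−3) = 6/7·p_1·(x_1−5).
Substituting into the budget: x_1* = 5 + 1/7·(M − 5·p_1 − 3·p_2)/p_1, and x_2* = 3 + 6/7·(…)/p_2.
Discretionary income = 55 − 5·6 − 3·1 = 22; x_2* = 3 + 6/7·22/1 = 21.8571.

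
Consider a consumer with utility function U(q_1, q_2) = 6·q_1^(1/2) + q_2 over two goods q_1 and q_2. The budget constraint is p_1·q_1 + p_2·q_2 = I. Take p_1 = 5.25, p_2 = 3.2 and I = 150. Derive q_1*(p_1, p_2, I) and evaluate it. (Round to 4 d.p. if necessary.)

Set MRS = p_1/p_2: 3·q_1^(−1/2) = p_1/p_2.
Solve: √q_1 = 3·p_2/p_1, so q_1*(p_1,p_2) = (3·p_2/p_1)², and q_2* = (I − p_1·q_1*)/p_2.
Plugging in: q_1* = (3·3.2/5.25)² = 3.3437.

q_1* = 3.3437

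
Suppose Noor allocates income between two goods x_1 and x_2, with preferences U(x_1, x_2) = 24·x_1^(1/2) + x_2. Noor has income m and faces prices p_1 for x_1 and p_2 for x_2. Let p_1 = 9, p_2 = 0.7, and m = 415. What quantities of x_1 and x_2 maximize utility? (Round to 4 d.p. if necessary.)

Utility is quasi-linear in x_2; the FOC for x_1 is 12/√x_1 = p_1/p_2.
Thus x_1* = (12·p_2/p_1)² — independent of m — with the rest of income spent on x_2.
Plugging in: x_1* = (12·0.7/9)² = 0.8711, x_2* = 581.6571.

x_1* = 0.8711, x_2* = 581.6571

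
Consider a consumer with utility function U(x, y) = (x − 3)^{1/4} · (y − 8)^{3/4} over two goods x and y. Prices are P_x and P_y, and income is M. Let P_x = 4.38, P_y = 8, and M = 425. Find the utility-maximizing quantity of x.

MRS = (1/3)·(y−8)/(x−3). Tangency with P_x/P_y gives y−8 = 3·(P_x/P_y)·(x−3).
Substituting into the budget: x* = 3 + 0.25·(M − 3·P_x − 8·P_y)/P_x, and y* = 8 + 0.75·(…)/P_y.
Discretionary income = 425 − 3·4.38 − 8·8 = 347.86; x* = 3 + 0.25·347.86/4.38 = 22.855.

x* = 22.855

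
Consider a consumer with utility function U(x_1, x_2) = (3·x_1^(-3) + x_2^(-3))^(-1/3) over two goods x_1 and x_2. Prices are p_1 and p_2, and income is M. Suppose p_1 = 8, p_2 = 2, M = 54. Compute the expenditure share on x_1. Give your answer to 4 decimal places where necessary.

Substitute x_2 = (x_2/x_1)·x_1 into the budget: x_1* = M/(p_1 + p_2·(x_2/x_1)).
Numerically x_2/x_1 = 1.07457, so x_1* = 54/(8 + 2·1.07457) = 5.3206 and x_2* = 1.07457·5.3206 = 5.7174.
Expenditure on x_1: 8·5.3206 = 42.5652; share = 0.7882.

share on x_1 = 0.7882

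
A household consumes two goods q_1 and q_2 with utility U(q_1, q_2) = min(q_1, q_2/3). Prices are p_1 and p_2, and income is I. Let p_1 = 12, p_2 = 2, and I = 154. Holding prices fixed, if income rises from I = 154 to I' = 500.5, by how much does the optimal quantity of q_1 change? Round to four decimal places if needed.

With perfect complements, no substitution: consume in ratio q_1:q_2 = 1:3.
Budget: p_1·q_1 + p_2·3·q_1 = I, so (p_1 + 3·p_2)·q_1 = I.
Demand: q_1*(p_1,p_2,I) = I/(p_1 + 3·p_2), q_2* = 3·I/(p_1 + 3·p_2).
Here 12 + 3·2 = 18, giving q_1* = 8.5556.
At I' = 500.5: q_1* = 27.8056. Change: 27.8056 − 8.5556 = 19.25.

Δq_1* = 19.25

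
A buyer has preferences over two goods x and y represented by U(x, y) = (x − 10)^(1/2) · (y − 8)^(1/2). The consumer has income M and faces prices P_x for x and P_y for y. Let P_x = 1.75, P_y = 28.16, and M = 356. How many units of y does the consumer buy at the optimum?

After buying the subsistence bundle (10, 8), a share 0.5 of the remaining income goes to x: x* = 10 + 0.5·(M − 10P_x − 8P_y)/P_x.
Discretionary income = 356 − 10·1.75 − 8·28.16 = 113.22; y* = 8 + 0.5·113.22/28.16 = 10.0103.

y* = 10.0103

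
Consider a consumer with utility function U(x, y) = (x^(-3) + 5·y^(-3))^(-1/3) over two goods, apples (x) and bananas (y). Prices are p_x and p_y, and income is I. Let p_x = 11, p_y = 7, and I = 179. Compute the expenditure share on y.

share on y = 0.5158

MU_x ∝ x^(-4), MU_y ∝ 5·y^(-4), so MRS = (1/5)·(y/x)^(4) = p_x/p_y.
Solve for the ratio: y/x = [5·p_x/p_y]^(0.25).
With the ratio pinned down, the budget gives x* = I/(p_x + p_y·(y/x)) and y* = (y/x)·x*.
Numerically y/x = 1.674234, so x* = 179/(11 + 7·1.674234) = 7.8786 and y* = 1.674234·7.8786 = 13.1907.
Expenditure on y: 7·13.1907 = 92.3349; share = 0.5158.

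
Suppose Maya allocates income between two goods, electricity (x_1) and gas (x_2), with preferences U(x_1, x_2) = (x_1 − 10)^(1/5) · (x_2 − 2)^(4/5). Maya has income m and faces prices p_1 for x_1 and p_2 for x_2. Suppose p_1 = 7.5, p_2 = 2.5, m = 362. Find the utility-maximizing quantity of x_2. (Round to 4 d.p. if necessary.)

Let x_1' = x_1−10, x_2' = x_2−2. MRS = (1/4)·x_2'/x_1' = p_1/p_2.
After buying the subsistence bundle (10, 2), a share 0.2 of the remaining income goes to x_1: x_1* = 10 + 0.2·(m − 10p_1 − 2p_2)/p_1.
Discretionary income = 362 − 10·7.5 − 2·2.5 = 282; x_2* = 2 + 0.8·282/2.5 = 92.24.

x_2* = 92.24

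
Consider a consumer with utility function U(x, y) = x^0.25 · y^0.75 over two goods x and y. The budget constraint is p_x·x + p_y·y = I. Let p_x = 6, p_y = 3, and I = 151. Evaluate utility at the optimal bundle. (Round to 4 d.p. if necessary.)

V = 24.1201

Tangency: MRS = (1/3)·y/x = p_x/p_y.
So 0.25·p_y·y = 0.75·p_x·x; combined with the budget, a share 0.25 of income goes to x.
Demand: x*(p_x,p_y,I) = 0.25·I/p_x and y* = 0.75·I/p_y.
At p_x=6, p_y=3, I=151: x* = 0.25·151/6 = 6.2917, y* = 37.75.
Utility at the optimum: U(6.2917, 37.75) = 24.1201.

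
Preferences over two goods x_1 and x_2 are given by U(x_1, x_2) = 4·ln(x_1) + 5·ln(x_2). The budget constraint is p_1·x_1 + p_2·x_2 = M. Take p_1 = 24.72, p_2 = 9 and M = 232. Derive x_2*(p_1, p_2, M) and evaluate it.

x_2* = 14.321

Demand: x_1*(p_1,p_2,M) = 4/9·M/p_1 and x_2* = 5/9·M/p_2.
At p_1=24.72, p_2=9, M=232: x_2* = 5/9·232/9 = 14.321.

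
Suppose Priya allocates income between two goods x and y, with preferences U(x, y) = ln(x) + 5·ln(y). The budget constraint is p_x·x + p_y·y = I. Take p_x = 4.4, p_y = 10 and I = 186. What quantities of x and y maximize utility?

At p_x=4.4, p_y=10, I=186: x* = 1/6·186/4.4 = 7.0455, y* = 15.5.

x* = 7.0455, y* = 15.5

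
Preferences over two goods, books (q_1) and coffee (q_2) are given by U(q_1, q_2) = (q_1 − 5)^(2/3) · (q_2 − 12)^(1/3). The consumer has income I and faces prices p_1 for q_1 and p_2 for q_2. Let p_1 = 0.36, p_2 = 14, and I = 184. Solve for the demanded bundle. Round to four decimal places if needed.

This is Cobb-Douglas in (q_1−5, q_2−12): tangency gives 2/3·p_2·(q_2−12) = 1/3·p_1·(q_1−5).
After buying the subsistence bundle (5, 12), a share 2/3 of the remaining income goes to q_1: q_1* = 5 + 2/3·(I − 5p_1 − 12p_2)/p_1.
Discretionary income = 184 − 5·0.36 − 12·14 = 14.2; q_1* = 5 + 2/3·14.2/0.36 = 31.2963; q_2* = 12 + 1/3·14.2/14 = 12.3381.

q_1* = 31.2963, q_2* = 12.3381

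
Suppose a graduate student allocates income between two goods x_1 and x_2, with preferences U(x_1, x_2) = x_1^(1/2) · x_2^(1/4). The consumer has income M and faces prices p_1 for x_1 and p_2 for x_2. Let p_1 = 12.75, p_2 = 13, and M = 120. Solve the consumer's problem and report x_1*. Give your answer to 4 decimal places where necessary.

At p_1=12.75, p_2=13, M=120: x_1* = 2/3·120/12.75 = 6.2745.

x_1* = 6.2745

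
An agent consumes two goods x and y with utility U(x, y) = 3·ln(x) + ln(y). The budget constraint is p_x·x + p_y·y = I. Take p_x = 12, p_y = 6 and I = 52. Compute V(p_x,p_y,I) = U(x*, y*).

V = 4.3092

MU_x/MU_y = (3·y)/(x); tangency sets this equal to p_x/p_y.
So 3·p_y·y = p_x·x; combined with the budget, a share 0.75 of income goes to x.
Demand: x*(p_x,p_y,I) = 0.75·I/p_x and y* = 0.25·I/p_y.
At p_x=12, p_y=6, I=52: x* = 0.75·52/12 = 3.25, y* = 2.1667.
Utility at the optimum: U(3.25, 2.1667) = 4.3092.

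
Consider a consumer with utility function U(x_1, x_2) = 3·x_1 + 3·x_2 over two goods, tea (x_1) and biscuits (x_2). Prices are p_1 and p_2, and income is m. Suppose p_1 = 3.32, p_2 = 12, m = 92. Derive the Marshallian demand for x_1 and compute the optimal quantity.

x_1* = 27.7108

Perfect substitutes: compare marginal utility per dollar. 3/p_1 vs 3/p_2 → 0.9036 vs 0.25.
x_1 gives more utility per dollar, so spend all income on x_1: x_1* = m/p_1, x_2* = 0.
Numerically: x_1* = 27.7108, x_2* = 0.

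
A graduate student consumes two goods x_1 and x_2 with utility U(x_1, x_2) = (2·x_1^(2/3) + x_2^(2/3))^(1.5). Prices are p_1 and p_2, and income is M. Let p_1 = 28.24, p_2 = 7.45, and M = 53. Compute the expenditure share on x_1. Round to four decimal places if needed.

With the ratio pinned down, the budget gives x_1* = M/(p_1 + p_2·(x_2/x_1)) and x_2* = (x_2/x_1)·x_1*.
Numerically x_2/x_1 = 6.808247, so x_1* = 53/(28.24 + 7.45·6.808247) = 0.6712 and x_2* = 6.808247·0.6712 = 4.5698.
Expenditure on x_1: 28.24·0.6712 = 18.9551; share = 0.3576.

share on x_1 = 0.3576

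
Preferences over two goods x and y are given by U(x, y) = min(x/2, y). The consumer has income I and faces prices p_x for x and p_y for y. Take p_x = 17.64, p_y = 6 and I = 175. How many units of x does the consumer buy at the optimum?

x* = 8.4787

Demand: x*(p_x,p_y,I) = 2·I/(2·p_x + p_y), y* = I/(2·p_x + p_y).
Here 2·17.64 + 6 = 41.28, giving x* = 8.4787.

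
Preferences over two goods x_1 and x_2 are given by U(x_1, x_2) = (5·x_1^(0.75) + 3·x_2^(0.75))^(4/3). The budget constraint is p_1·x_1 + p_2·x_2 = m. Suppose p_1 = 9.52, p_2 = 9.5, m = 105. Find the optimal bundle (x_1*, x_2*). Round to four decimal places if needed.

x_1* = 9.7569, x_2* = 1.2752

MU_x_1 ∝ 5·x_1^(-0.25), MU_x_2 ∝ 3·x_2^(-0.25), so MRS = (5/3)·(x_2/x_1)^(0.25) = p_1/p_2.
Solve for the ratio: x_2/x_1 = [(3/5)·p_1/p_2]^(4).
With the ratio pinned down, the budget gives x_1* = m/(p_1 + p_2·(x_2/x_1)) and x_2* = (x_2/x_1)·x_1*.
Numerically x_2/x_1 = 0.130695, so x_1* = 105/(9.52 + 9.5·0.130695) = 9.7569 and x_2* = 0.130695·9.7569 = 1.2752.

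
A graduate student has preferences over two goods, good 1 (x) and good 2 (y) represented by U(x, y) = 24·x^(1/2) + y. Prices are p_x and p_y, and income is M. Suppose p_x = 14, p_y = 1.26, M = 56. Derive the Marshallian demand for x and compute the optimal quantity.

Set MRS = p_x/p_y: 12·x^(−1/2) = p_x/p_y.
Solve: √x = 12·p_y/p_x, so x*(p_x,p_y) = (12·p_y/p_x)², and y* = (M − p_x·x*)/p_y.
Plugging in: x* = (12·1.26/14)² = 1.1664.

x* = 1.1664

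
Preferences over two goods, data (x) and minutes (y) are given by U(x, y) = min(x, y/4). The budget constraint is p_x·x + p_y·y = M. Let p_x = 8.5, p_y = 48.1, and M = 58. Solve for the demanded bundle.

x* = 0.2887, y* = 1.1548

Leontief preferences: the optimum is at the kink where x/1 = y/4, i.e. y = 4·x.
Budget: p_x·x + p_y·4·x = M, so (p_x + 4·p_y)·x = M.
Demand: x*(p_x,p_y,M) = M/(p_x + 4·p_y), y* = 4·M/(p_x + 4·p_y).
Here 8.5 + 4·48.1 = 200.9, giving x* = 0.2887 and y* = 1.1548.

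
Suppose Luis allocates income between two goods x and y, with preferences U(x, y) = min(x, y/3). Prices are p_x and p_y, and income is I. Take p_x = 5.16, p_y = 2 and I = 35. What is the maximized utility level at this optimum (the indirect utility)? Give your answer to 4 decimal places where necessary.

V = 3.1362

Demand: x*(p_x,p_y,I) = I/(p_x + 3·p_y), y* = 3·I/(p_x + 3·p_y).
Here 5.16 + 3·2 = 11.16, giving x* = 3.1362 and y* = 9.4086.
Utility at the optimum: U(3.1362, 9.4086) = 3.1362.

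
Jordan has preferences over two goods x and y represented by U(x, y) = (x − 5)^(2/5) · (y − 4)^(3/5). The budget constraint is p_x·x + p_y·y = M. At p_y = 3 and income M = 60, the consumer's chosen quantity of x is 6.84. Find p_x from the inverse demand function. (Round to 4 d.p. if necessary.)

p_x = 5

Let x' = x−5, y' = y−4. MRS = (2/3)·y'/x' = p_x/p_y.
After buying the subsistence bundle (5, 4), a share 0.4 of the remaining income goes to x: x* = 5 + 0.4·(M − 5p_x − 4p_y)/p_x.
Set x* = 6.84 in the demand function and solve for p_x: p_x = 5.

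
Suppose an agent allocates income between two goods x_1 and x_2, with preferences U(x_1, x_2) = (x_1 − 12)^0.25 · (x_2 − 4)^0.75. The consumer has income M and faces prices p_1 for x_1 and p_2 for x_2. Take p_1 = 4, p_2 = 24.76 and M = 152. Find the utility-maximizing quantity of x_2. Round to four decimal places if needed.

x_2* = 4.1502

MRS = (1/3)·(x_2−4)/(x_1−12). Tangency with p_1/p_2 gives x_2−4 = 3·(p_1/p_2)·(x_1−12).
After buying the subsistence bundle (12, 4), a share 0.25 of the remaining income goes to x_1: x_1* = 12 + 0.25·(M − 12p_1 − 4p_2)/p_1.
Discretionary income = 152 − 12·4 − 4·24.76 = 4.96; x_2* = 4 + 0.75·4.96/24.76 = 4.1502.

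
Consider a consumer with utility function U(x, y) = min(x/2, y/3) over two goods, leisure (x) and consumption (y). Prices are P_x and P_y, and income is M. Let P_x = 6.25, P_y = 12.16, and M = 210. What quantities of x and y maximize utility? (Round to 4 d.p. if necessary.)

x* = 8.5749, y* = 12.8624

Leontief preferences: the optimum is at the kink where x/2 = y/3, i.e. y = (3/2)·x.
Budget: P_x·x + P_y·(3/2)·x = M, so (2·P_x + 3·P_y)·x = 2·M.
Demand: x*(P_x,P_y,M) = 2·M/(2·P_x + 3·P_y), y* = 3·M/(2·P_x + 3·P_y).
Here 2·6.25 + 3·12.16 = 48.98, giving x* = 8.5749 and y* = 12.8624.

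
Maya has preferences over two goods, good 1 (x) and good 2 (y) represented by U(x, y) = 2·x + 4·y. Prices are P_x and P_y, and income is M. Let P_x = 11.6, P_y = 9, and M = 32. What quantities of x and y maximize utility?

x* = 0, y* = 3.5556

Linear utility — the consumer picks whichever good has higher MU/price: 2/11.6 = 0.1724 vs 4/9 = 0.4444.
y gives more utility per dollar, so spend all income on y: y* = M/P_y, x* = 0.
Numerically: x* = 0, y* = 3.5556.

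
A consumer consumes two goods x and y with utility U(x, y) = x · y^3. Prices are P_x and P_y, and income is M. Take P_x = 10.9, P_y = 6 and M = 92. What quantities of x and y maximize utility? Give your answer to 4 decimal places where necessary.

x* = 2.1101, y* = 11.5

MU_x/MU_y = (y)/(3·x); tangency sets this equal to P_x/P_y.
Rearranging, P_y·y = 3·P_x·x. Substituting into the budget gives P_x·x·(1 + 3) = M.
Demand: x*(P_x,P_y,M) = 0.25·M/P_x and y* = 0.75·M/P_y.
At P_x=10.9, P_y=6, M=92: x* = 0.25·92/10.9 = 2.1101, y* = 11.5.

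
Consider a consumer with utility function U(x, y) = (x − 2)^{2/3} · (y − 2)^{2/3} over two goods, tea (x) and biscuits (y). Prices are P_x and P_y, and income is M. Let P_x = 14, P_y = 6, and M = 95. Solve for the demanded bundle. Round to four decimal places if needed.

Discretionary income = 95 − 2·14 − 2·6 = 55; x* = 2 + 0.5·55/14 = 3.9643; y* = 2 + 0.5·55/6 = 6.5833.

x* = 3.9643, y* = 6.5833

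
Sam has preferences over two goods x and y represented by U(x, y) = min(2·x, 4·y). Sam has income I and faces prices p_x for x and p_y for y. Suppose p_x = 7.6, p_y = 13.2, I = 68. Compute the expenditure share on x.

Leontief preferences: the optimum is at the kink where x/4 = y/2, i.e. y = (1/2)·x.
Budget: p_x·x + p_y·(1/2)·x = I, so (4·p_x + 2·p_y)·x = 4·I.
Demand: x*(p_x,p_y,I) = 4·I/(4·p_x + 2·p_y), y* = 2·I/(4·p_x + 2·p_y).
Here 4·7.6 + 2·13.2 = 56.8, giving x* = 4.7887 and y* = 2.3944.
Expenditure on x: 7.6·4.7887 = 36.3944; share = 0.5352.

share on x = 0.5352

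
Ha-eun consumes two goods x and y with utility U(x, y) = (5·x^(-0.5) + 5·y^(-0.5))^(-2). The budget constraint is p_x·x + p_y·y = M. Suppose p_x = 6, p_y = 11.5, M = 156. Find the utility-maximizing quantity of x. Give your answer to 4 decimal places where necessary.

x* = 11.5959

From the CES first-order condition, (y/x)^(1.5) = p_x/p_y.
Solve for the ratio: y/x = [p_x/p_y]^(2/3).
With the ratio pinned down, the budget gives x* = M/(p_x + p_y·(y/x)) and y* = (y/x)·x*.
Numerically y/x = 0.64809, so x* = 156/(6 + 11.5·0.64809) = 11.5959.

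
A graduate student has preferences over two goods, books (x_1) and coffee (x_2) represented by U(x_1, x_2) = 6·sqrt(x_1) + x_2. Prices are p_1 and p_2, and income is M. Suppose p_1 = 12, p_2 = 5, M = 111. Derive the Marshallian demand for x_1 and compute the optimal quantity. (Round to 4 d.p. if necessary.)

Utility is quasi-linear in x_2; the FOC for x_1 is 3/√x_1 = p_1/p_2.
Solve: √x_1 = 3·p_2/p_1, so x_1*(p_1,p_2) = (3·p_2/p_1)², and x_2* = (M − p_1·x_1*)/p_2.
Plugging in: x_1* = (3·5/12)² = 1.5625.

x_1* = 1.5625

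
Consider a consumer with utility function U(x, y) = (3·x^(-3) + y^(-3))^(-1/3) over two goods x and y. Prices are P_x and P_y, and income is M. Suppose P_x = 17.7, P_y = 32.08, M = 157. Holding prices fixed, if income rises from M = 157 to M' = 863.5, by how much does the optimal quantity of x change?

MRS = MU_x/MU_y = 3·(y/x)^(4). Set equal to P_x/P_y.
Solve for the ratio: y/x = [(1/3)·P_x/P_y]^(0.25).
With the ratio pinned down, the budget gives x* = M/(P_x + P_y·(y/x)) and y* = (y/x)·x*.
Numerically y/x = 0.654869, so x* = 157/(17.7 + 32.08·0.654869) = 4.056.
At M' = 863.5: x* = 22.3079. Change: 22.3079 − 4.056 = 18.2519.

Δx* = 18.2519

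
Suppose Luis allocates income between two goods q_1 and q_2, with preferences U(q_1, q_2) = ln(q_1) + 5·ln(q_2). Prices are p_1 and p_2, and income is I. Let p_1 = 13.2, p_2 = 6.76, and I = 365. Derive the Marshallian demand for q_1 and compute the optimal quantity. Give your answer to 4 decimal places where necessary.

The MRS is (1/5)·q_2/q_1. Set MRS = p_1/p_2.
Rearranging, p_2·q_2 = 5·p_1·q_1. Substituting into the budget gives p_1·q_1·(1 + 5) = I.
Demand: q_1*(p_1,p_2,I) = 1/6·I/p_1 and q_2* = 5/6·I/p_2.
At p_1=13.2, p_2=6.76, I=365: q_1* = 1/6·365/13.2 = 4.6086.

q_1* = 4.6086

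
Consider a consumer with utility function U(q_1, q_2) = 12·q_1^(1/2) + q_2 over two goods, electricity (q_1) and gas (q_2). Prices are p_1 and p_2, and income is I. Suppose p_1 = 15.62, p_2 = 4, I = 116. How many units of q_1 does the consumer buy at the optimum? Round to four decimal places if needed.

Utility is quasi-linear in q_2; the FOC for q_1 is 6/√q_1 = p_1/p_2.
Thus q_1* = (6·p_2/p_1)² — independent of I — with the rest of income spent on q_2.
Plugging in: q_1* = (6·4/15.62)² = 2.3608.

q_1* = 2.3608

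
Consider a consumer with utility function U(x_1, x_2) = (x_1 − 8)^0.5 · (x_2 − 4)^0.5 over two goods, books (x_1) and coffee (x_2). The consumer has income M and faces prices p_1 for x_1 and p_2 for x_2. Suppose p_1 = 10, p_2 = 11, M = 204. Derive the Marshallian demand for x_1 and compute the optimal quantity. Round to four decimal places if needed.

Substituting into the budget: x_1* = 8 + 0.5·(M − 8·p_1 − 4·p_2)/p_1, and x_2* = 4 + 0.5·(…)/p_2.
Discretionary income = 204 − 8·10 − 4·11 = 80; x_1* = 8 + 0.5·80/10 = 12.

x_1* = 12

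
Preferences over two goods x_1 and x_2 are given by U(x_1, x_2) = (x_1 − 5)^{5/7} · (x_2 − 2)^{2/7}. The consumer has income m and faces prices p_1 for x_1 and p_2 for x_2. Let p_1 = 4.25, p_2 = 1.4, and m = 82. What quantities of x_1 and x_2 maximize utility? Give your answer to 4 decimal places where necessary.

x_1* = 14.7395, x_2* = 13.8265

This is Cobb-Douglas in (x_1−5, x_2−2): tangency gives 5/7·p_2·(x_2−2) = 2/7·p_1·(x_1−5).
Substituting into the budget: x_1* = 5 + 5/7·(m − 5·p_1 − 2·p_2)/p_1, and x_2* = 2 + 2/7·(…)/p_2.
Discretionary income = 82 − 5·4.25 − 2·1.4 = 57.95; x_1* = 5 + 5/7·57.95/4.25 = 14.7395; x_2* = 2 + 2/7·57.95/1.4 = 13.8265.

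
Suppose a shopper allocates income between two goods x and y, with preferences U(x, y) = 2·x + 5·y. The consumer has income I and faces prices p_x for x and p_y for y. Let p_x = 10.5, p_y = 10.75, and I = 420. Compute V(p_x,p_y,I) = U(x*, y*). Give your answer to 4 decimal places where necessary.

V = 195.3488

Linear utility — the consumer picks whichever good has higher MU/price: 2/10.5 = 0.1905 vs 5/10.75 = 0.4651.
y gives more utility per dollar, so spend all income on y: y* = I/p_y, x* = 0.
Numerically: x* = 0, y* = 39.0698.
Utility at the optimum: U(0, 39.0698) = 195.3488.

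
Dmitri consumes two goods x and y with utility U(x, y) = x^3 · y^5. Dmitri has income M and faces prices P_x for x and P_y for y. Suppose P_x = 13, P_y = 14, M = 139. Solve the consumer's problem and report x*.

x* = 4.0096

MU_x/MU_y = (3·y)/(5·x); tangency sets this equal to P_x/P_y.
So 3·P_y·y = 5·P_x·x; combined with the budget, a share 0.375 of income goes to x.
Demand: x*(P_x,P_y,M) = 0.375·M/P_x and y* = 0.625·M/P_y.
At P_x=13, P_y=14, M=139: x* = 0.375·139/13 = 4.0096.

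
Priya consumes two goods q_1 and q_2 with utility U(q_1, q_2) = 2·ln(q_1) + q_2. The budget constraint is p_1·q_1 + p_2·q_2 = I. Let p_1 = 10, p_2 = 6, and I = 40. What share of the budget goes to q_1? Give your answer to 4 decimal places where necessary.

share on q_1 = 0.3

Set MRS = p_1/p_2: (2/q_1)/1 = p_1/p_2.
So q_1*(p_1,p_2) = 2·p_2/p_1, independent of income; and q_2* = (I − 2·p_2)/p_2.
At the given prices: q_1* = 2·6/10 = 1.2, and q_2* = 4.6667.
Expenditure on q_1: 10·1.2 = 12; share = 0.3.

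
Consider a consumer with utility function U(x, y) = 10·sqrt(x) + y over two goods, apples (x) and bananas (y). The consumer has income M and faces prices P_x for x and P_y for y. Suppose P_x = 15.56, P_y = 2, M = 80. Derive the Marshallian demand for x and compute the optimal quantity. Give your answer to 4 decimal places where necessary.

x* = 0.413

Utility is quasi-linear in y; the FOC for x is 5/√x = P_x/P_y.
Solve: √x = 5·P_y/P_x, so x*(P_x,P_y) = (5·P_y/P_x)², and y* = (M − P_x·x*)/P_y.
Plugging in: x* = (5·2/15.56)² = 0.413.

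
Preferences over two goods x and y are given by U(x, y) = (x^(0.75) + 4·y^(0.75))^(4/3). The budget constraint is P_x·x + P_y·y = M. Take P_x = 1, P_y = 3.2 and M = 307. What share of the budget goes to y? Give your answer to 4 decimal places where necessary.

share on y = 0.8865

MU_x ∝ x^(-0.25), MU_y ∝ 4·y^(-0.25), so MRS = (1/4)·(y/x)^(0.25) = P_x/P_y.
Hence y/x = (4·P_x/P_y)^(1/(0.25)), i.e. raised to the 4 power.
With the ratio pinned down, the budget gives x* = M/(P_x + P_y·(y/x)) and y* = (y/x)·x*.
Numerically y/x = 2.441406, so x* = 307/(1 + 3.2·2.441406) = 34.8369 and y* = 2.441406·34.8369 = 85.051.
Expenditure on y: 3.2·85.051 = 272.1631; share = 0.8865.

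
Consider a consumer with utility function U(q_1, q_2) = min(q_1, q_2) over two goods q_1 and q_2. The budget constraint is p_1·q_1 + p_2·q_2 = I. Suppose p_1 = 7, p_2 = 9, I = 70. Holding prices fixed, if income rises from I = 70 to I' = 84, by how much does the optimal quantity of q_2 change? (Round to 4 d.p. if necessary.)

Here 7 + 9 = 16, giving q_2* = 4.375.
At I' = 84: q_2* = 5.25. Change: 5.25 − 4.375 = 0.875.

Δq_2* = 0.875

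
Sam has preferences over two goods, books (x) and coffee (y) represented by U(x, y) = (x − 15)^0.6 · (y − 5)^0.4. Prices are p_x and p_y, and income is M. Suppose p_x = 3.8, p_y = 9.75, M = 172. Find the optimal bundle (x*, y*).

x* = 25.4605, y* = 7.7179

This is Cobb-Douglas in (x−15, y−5): tangency gives 0.6·p_y·(y−5) = 0.4·p_x·(x−15).
Substituting into the budget: x* = 15 + 0.6·(M − 15·p_x − 5·p_y)/p_x, and y* = 5 + 0.4·(…)/p_y.
Discretionary income = 172 − 15·3.8 − 5·9.75 = 66.25; x* = 15 + 0.6·66.25/3.8 = 25.4605; y* = 5 + 0.4·66.25/9.75 = 7.7179.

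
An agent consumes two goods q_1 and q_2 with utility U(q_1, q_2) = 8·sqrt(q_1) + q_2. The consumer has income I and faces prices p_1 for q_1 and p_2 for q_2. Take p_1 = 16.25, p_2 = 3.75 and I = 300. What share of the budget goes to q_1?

share on q_1 = 0.0462

MU_q_1 = 4/√q_1, MU_q_2 = 1. Tangency: 4/√q_1 = p_1/p_2.
Thus q_1* = (4·p_2/p_1)² — independent of I — with the rest of income spent on q_2.
Plugging in: q_1* = (4·3.75/16.25)² = 0.8521, q_2* = 76.3077.
Expenditure on q_1: 16.25·0.8521 = 13.8462; share = 0.0462.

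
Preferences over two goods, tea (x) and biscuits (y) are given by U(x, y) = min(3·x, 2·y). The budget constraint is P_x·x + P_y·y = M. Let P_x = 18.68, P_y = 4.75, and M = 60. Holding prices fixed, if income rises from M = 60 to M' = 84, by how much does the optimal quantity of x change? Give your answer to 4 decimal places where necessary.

Leontief preferences: the optimum is at the kink where x/2 = y/3, i.e. y = (3/2)·x.
Budget: P_x·x + P_y·(3/2)·x = M, so (2·P_x + 3·P_y)·x = 2·M.
Demand: x*(P_x,P_y,M) = 2·M/(2·P_x + 3·P_y), y* = 3·M/(2·P_x + 3·P_y).
Here 2·18.68 + 3·4.75 = 51.61, giving x* = 2.3251.
At M' = 84: x* = 3.2552. Change: 3.2552 − 2.3251 = 0.9301.

Δx* = 0.9301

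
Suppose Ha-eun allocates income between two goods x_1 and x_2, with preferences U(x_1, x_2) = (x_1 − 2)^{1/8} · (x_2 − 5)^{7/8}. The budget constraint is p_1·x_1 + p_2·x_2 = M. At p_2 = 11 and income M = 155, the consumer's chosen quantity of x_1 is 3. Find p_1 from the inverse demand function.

p_1 = 10

This is Cobb-Douglas in (x_1−2, x_2−5): tangency gives 0.125·p_2·(x_2−5) = 0.875·p_1·(x_1−2).
Substituting into the budget: x_1* = 2 + 0.125·(M − 2·p_1 − 5·p_2)/p_1, and x_2* = 5 + 0.875·(…)/p_2.
Set x_1* = 3 in the demand function and solve for p_1: p_1 = 10.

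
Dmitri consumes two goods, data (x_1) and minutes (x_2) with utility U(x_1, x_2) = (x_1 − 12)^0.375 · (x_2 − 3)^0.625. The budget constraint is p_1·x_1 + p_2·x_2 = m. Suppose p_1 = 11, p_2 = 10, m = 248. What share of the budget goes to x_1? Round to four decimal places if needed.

Substituting into the budget: x_1* = 12 + 0.375·(m − 12·p_1 − 3·p_2)/p_1, and x_2* = 3 + 0.625·(…)/p_2.
Discretionary income = 248 − 12·11 − 3·10 = 86; x_1* = 12 + 0.375·86/11 = 14.9318; x_2* = 3 + 0.625·86/10 = 8.375.
Expenditure on x_1: 11·14.9318 = 164.25; share = 0.6623.

share on x_1 = 0.6623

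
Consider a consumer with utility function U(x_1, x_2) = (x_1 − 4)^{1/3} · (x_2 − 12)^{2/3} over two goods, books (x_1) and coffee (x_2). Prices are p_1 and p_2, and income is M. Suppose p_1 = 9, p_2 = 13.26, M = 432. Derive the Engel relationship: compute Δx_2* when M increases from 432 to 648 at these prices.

After buying the subsistence bundle (4, 12), a share 1/3 of the remaining income goes to x_1: x_1* = 4 + 1/3·(M − 4p_1 − 12p_2)/p_1.
Discretionary income = 432 − 4·9 − 12·13.26 = 236.88; x_2* = 12 + 2/3·236.88/13.26 = 23.9095.
At M' = 648: x_2* = 34.7692. Change: 34.7692 − 23.9095 = 10.8597.

Δx_2* = 10.8597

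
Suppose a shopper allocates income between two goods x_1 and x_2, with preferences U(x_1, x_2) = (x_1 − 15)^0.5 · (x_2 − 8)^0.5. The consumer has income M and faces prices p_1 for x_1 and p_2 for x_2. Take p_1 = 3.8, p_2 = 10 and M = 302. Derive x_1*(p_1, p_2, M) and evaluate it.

x_1* = 36.7105

Let x_1' = x_1−15, x_2' = x_2−8. MRS = x_2'/x_1' = p_1/p_2.
After buying the subsistence bundle (15, 8), a share 0.5 of the remaining income goes to x_1: x_1* = 15 + 0.5·(M − 15p_1 − 8p_2)/p_1.
Discretionary income = 302 − 15·3.8 − 8·10 = 165; x_1* = 15 + 0.5·165/3.8 = 36.7105.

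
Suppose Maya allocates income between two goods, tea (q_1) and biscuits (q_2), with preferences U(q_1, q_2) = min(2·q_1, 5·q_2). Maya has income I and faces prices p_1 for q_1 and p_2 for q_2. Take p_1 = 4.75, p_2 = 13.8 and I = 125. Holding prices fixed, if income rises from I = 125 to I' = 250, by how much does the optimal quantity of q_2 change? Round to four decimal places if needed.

Leontief preferences: the optimum is at the kink where q_1/5 = q_2/2, i.e. q_2 = (2/5)·q_1.
Budget: p_1·q_1 + p_2·(2/5)·q_1 = I, so (5·p_1 + 2·p_2)·q_1 = 5·I.
Demand: q_1*(p_1,p_2,I) = 5·I/(5·p_1 + 2·p_2), q_2* = 2·I/(5·p_1 + 2·p_2).
Here 5·4.75 + 2·13.8 = 51.35, giving q_2* = 4.8685.
At I' = 250: q_2* = 9.7371. Change: 9.7371 − 4.8685 = 4.8685.

Δq_2* = 4.8685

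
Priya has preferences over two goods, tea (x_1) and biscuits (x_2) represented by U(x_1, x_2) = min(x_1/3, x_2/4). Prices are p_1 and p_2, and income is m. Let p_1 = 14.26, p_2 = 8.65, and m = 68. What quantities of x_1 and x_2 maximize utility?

x_1* = 2.6363, x_2* = 3.5151

Leontief preferences: the optimum is at the kink where x_1/3 = x_2/4, i.e. x_2 = (4/3)·x_1.
Budget: p_1·x_1 + p_2·(4/3)·x_1 = m, so (3·p_1 + 4·p_2)·x_1 = 3·m.
Demand: x_1*(p_1,p_2,m) = 3·m/(3·p_1 + 4·p_2), x_2* = 4·m/(3·p_1 + 4·p_2).
Here 3·14.26 + 4·8.65 = 77.38, giving x_1* = 2.6363 and x_2* = 3.5151.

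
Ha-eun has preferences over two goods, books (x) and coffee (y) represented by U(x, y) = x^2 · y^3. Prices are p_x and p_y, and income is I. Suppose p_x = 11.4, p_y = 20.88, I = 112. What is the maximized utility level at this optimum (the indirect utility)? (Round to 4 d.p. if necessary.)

MU_x/MU_y = (2·y)/(3·x); tangency sets this equal to p_x/p_y.
So 2·p_y·y = 3·p_x·x; combined with the budget, a share 0.4 of income goes to x.
Demand: x*(p_x,p_y,I) = 0.4·I/p_x and y* = 0.6·I/p_y.
At p_x=11.4, p_y=20.88, I=112: x* = 0.4·112/11.4 = 3.9298, y* = 3.2184.
Utility at the optimum: U(3.9298, 3.2184) = 514.8286.

V = 514.8286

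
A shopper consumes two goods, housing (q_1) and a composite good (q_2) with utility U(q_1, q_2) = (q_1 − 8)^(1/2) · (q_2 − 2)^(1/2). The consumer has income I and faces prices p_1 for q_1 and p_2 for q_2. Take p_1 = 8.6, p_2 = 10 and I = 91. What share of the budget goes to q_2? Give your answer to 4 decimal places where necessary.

After buying the subsistence bundle (8, 2), a share 0.5 of the remaining income goes to q_1: q_1* = 8 + 0.5·(I − 8p_1 − 2p_2)/p_1.
Discretionary income = 91 − 8·8.6 − 2·10 = 2.2; q_1* = 8 + 0.5·2.2/8.6 = 8.1279; q_2* = 2 + 0.5·2.2/10 = 2.11.
Expenditure on q_2: 10·2.11 = 21.1; share = 0.2319.

share on q_2 = 0.2319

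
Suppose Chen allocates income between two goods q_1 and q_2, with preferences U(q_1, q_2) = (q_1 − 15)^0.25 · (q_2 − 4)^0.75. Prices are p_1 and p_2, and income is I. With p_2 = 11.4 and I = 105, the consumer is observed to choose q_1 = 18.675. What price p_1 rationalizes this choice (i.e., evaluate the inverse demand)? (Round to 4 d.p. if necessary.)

Let q_1' = q_1−15, q_2' = q_2−4. MRS = (1/3)·q_2'/q_1' = p_1/p_2.
Substituting into the budget: q_1* = 15 + 0.25·(I − 15·p_1 − 4·p_2)/p_1, and q_2* = 4 + 0.75·(…)/p_2.
Set q_1* = 18.675 in the demand function and solve for p_1: p_1 = 2.

p_1 = 2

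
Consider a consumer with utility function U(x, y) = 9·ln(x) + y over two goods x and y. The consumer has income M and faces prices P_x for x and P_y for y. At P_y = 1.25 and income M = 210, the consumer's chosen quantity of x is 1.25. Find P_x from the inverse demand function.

MU_x = 9/x, MU_y = 1. Tangency: 9/x = P_x/P_y.
So x*(P_x,P_y) = 9·P_y/P_x, independent of income; and y* = (M − 9·P_y)/P_y.
Set x* = 1.25 in the demand function and solve for P_x: P_x = 9.

P_x = 9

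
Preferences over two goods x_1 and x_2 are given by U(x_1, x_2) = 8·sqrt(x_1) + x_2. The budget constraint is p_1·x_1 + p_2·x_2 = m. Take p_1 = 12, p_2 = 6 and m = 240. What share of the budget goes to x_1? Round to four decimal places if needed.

MU_x_1 = 4/√x_1, MU_x_2 = 1. Tangency: 4/√x_1 = p_1/p_2.
Solve: √x_1 = 4·p_2/p_1, so x_1*(p_1,p_2) = (4·p_2/p_1)², and x_2* = (m − p_1·x_1*)/p_2.
Plugging in: x_1* = (4·6/12)² = 4, x_2* = 32.
Expenditure on x_1: 12·4 = 48; share = 0.2.

share on x_1 = 0.2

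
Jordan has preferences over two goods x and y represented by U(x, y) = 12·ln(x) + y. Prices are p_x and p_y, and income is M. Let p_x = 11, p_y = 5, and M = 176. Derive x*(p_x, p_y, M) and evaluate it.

At the given prices: x* = 12·5/11 = 5.4545.

x* = 5.4545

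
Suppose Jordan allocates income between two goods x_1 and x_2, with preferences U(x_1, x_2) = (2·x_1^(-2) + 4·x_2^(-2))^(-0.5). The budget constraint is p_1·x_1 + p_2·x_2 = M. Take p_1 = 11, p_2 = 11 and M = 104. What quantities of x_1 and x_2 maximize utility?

x_1* = 4.1836, x_2* = 5.271

MRS = MU_x_1/MU_x_2 = (1/2)·(x_2/x_1)^(3). Set equal to p_1/p_2.
Solve for the ratio: x_2/x_1 = [2·p_1/p_2]^(1/3).
With the ratio pinned down, the budget gives x_1* = M/(p_1 + p_2·(x_2/x_1)) and x_2* = (x_2/x_1)·x_1*.
Numerically x_2/x_1 = 1.259921, so x_1* = 104/(11 + 11·1.259921) = 4.1836 and x_2* = 1.259921·4.1836 = 5.271.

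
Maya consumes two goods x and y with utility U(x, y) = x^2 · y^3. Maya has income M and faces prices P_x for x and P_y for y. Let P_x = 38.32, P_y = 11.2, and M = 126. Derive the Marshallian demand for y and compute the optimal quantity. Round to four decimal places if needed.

Demand: x*(P_x,P_y,M) = 0.4·M/P_x and y* = 0.6·M/P_y.
At P_x=38.32, P_y=11.2, M=126: y* = 0.6·126/11.2 = 6.75.

y* = 6.75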